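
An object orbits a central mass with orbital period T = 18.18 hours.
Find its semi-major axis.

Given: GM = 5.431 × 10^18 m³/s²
T = 18.18 hours = 65448 s
GM = 5.431 × 10^18 m³/s²
Kepler's third law: a³ = GM T² / (4π²)
T² = 4.28344 × 10^9 s²
a³ = (5.431 × 10^18) × (4.28344 × 10^9) / (4π²) = 5.89268 × 10^26 m³
a = (a³)^(1/3) = 8.38374 × 10^8 m ≈ 8.384 × 10^8 m

Final answer: 8.384 × 10^8 m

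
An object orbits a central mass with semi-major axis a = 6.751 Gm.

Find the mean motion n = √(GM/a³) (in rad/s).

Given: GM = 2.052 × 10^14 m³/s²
a = 6.751 Gm = 6.751 × 10^9 m
GM = 2.052 × 10^14 m³/s²
a³ = 3.07684 × 10^29 m³
GM/a³ = (2.052 × 10^14) / (3.07684 × 10^29) = 6.66919 × 10^-16 s⁻²
n = √(GM/a³) = 2.58248 × 10^-8 rad/s ≈ 2.582 × 10^-8 rad/s

Final answer: n = 2.582 × 10^-8 rad/s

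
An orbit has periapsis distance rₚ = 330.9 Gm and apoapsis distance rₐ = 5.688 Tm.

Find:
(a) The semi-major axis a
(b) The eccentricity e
rₚ = 330.9 Gm = 3.309 × 10^11 m
rₐ = 5.688 Tm = 5.688 × 10^12 m
(a) a = (rₚ + rₐ)/2 = 3.00945 × 10^12 m ≈ 3.009 Tm
(b) e = (rₐ − rₚ)/(rₐ + rₚ) = (5.3571 × 10^12) / (6.0189 × 10^12) = 0.890046

Final answer:
(a) a = 3.009 Tm
(b) e = 0.89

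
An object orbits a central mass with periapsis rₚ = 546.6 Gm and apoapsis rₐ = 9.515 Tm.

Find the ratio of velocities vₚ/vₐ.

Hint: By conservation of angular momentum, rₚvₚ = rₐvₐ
rₚ = 546.6 Gm = 5.466 × 10^11 m
rₐ = 9.515 Tm = 9.515 × 10^12 m
rₚvₚ = rₐvₐ  ⇒  vₚ/vₐ = rₐ/rₚ
vₚ/vₐ = (9.515 × 10^12) / (5.466 × 10^11) = 17.4076

Final answer: vₚ/vₐ = 17.41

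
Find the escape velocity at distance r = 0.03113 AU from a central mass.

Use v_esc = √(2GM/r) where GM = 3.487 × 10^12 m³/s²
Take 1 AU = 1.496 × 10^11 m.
r = 0.03113 AU = 4.65705 × 10^9 m
GM = 3.487 × 10^12 m³/s²
2GM/r = 2 × (3.487 × 10^12) / (4.65705 × 10^9) = 1497.52 m²/s²
v_esc = √(2GM/r) = 38.6977 m/s ≈ 38.7 m/s

Final answer: 38.7 m/s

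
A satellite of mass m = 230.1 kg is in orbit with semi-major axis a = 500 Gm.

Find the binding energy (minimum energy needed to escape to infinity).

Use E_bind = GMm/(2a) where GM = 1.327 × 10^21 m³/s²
a = 500 Gm = 5 × 10^11 m
GM = 1.327 × 10^21 m³/s²
m = 230.1 kg
GMm = 1.327 × 10^21 × 230.1 = 3.05343 × 10^23 m³·kg/s²
2a = 1 × 10^12 m
E_bind = GMm/(2a) = 3.05343 × 10^11 J ≈ 305.3 GJ

Final answer: 305.3 GJ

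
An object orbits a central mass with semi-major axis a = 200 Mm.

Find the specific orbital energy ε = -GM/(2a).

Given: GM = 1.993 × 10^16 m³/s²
a = 200 Mm = 2 × 10^8 m
GM = 1.993 × 10^16 m³/s²
2a = 4 × 10^8 m
ε = −GM/(2a) = -4.9825 × 10^7 J/kg ≈ -49.83 MJ/kg

Final answer: -49.83 MJ/kg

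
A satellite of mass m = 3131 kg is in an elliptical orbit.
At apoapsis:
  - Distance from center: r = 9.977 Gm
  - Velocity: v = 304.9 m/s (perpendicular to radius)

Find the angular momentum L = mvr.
r = 9.977 Gm = 9.977 × 10^9 m
v = 304.9 m/s
vr = 304.9 × 9.977 × 10^9 = 3.04199 × 10^12 m²/s
L = m × vr = 3131 × 3.04199 × 10^12 = 9.52446 × 10^15 kg·m²/s ≈ 9.524 × 10^15 kg·m²/s

Final answer: L = 9.524 × 10^15 kg·m²/s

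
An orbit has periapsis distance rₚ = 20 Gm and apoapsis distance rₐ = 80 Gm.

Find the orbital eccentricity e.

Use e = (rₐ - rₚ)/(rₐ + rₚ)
rₚ = 20 Gm = 2 × 10^10 m
rₐ = 80 Gm = 8 × 10^10 m
rₐ − rₚ = 6 × 10^10 m
rₐ + rₚ = 1 × 10^11 m
e = (rₐ − rₚ)/(rₐ + rₚ) = 0.6

Final answer: e = 0.6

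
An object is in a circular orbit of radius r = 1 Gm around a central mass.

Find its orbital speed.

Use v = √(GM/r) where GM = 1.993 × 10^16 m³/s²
r = 1 Gm = 1 × 10^9 m
GM = 1.993 × 10^16 m³/s²
GM/r = (1.993 × 10^16) / (1 × 10^9) = 1.993 × 10^7 m²/s²
v = √(GM/r) = 4464.3 m/s ≈ 4.464 km/s

Final answer: 4.464 km/s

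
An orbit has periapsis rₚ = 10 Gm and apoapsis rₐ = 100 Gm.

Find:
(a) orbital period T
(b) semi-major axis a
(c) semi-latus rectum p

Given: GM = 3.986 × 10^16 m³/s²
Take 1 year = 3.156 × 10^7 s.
rₚ = 10 Gm = 1 × 10^10 m
rₐ = 100 Gm = 1 × 10^11 m
GM = 3.986 × 10^16 m³/s²
a = (rₚ + rₐ)/2 = 5.5 × 10^10 m
e = (rₐ − rₚ)/(rₐ + rₚ) = (9 × 10^10) / (1.1 × 10^11) = 0.818182
(a) a³ = 1.66375 × 10^32 m³;  T = 2π √(a³/GM) = 2π × 6.46064 × 10^7 s = 4.05934 × 10^8 s ≈ 12.86 years
(b) a = 5.5 × 10^10 m ≈ 55 Gm
(c) 1 − e² = 0.330579;  p = a(1 − e²) = 5.5 × 10^10 × 0.330579 = 1.81818 × 10^10 m ≈ 18.18 Gm

Final answer:
(a) orbital period T = 12.86 years
(b) semi-major axis a = 55 Gm
(c) semi-latus rectum p = 18.18 Gm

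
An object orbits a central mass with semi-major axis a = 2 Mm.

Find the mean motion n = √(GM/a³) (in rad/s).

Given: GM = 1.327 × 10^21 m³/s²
a = 2 Mm = 2 × 10^6 m
GM = 1.327 × 10^21 m³/s²
a³ = 8 × 10^18 m³
GM/a³ = (1.327 × 10^21) / (8 × 10^18) = 165.875 s⁻²
n = √(GM/a³) = 12.8792 rad/s ≈ 12.88 rad/s

Final answer: n = 12.88 rad/s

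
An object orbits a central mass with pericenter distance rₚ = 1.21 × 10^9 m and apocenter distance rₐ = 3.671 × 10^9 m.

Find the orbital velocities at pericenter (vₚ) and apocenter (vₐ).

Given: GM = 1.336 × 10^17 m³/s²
rₚ = 1.21 × 10^9 m
rₐ = 3.671 × 10^9 m
GM = 1.336 × 10^17 m³/s²
a = (rₚ + rₐ)/2 = 2.4405 × 10^9 m
Vis-viva: v² = GM (2/r − 1/a)
vₚ² = 1.336 × 10^17 × (1.65289 × 10^-9 − 4.09752 × 10^-10) = 1.66084 × 10^8 m²/s²
vₚ = 12887.3 m/s ≈ 12.89 km/s
vₐ² = 1.336 × 10^17 × (5.44811 × 10^-10 − 4.09752 × 10^-10) = 1.80438 × 10^7 m²/s²
vₐ = 4247.8 m/s ≈ 4.248 km/s

Final answer: vₚ = 12.89 km/s, vₐ = 4.248 km/s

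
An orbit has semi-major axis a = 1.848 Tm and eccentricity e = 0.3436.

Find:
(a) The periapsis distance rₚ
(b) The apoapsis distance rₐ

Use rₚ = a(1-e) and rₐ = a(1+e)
a = 1.848 Tm = 1.848 × 10^12 m
e = 0.3436:  1 − e = 0.6564,  1 + e = 1.3436
(a) rₚ = a(1 − e) = 1.848 × 10^12 m × 0.6564 = 1.21303 × 10^12 m ≈ 1.213 Tm
(b) rₐ = a(1 + e) = 1.848 × 10^12 m × 1.3436 = 2.48297 × 10^12 m ≈ 2.483 Tm

Final answer:
(a) rₚ = 1.213 Tm
(b) rₐ = 2.483 Tm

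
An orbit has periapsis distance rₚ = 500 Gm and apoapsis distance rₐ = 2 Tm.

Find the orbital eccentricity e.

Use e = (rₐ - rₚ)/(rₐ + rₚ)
rₚ = 500 Gm = 5 × 10^11 m
rₐ = 2 Tm = 2 × 10^12 m
rₐ − rₚ = 1.5 × 10^12 m
rₐ + rₚ = 2.5 × 10^12 m
e = (rₐ − rₚ)/(rₐ + rₚ) = 0.6

Final answer: e = 0.6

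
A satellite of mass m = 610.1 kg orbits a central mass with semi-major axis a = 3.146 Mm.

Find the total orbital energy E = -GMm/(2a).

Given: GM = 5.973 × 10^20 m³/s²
a = 3.146 Mm = 3.146 × 10^6 m
GM = 5.973 × 10^20 m³/s²
2a = 6.292 × 10^6 m
GMm = 5.973 × 10^20 × 610.1 = 3.64413 × 10^23 m³·kg/s²
E = −GMm/(2a) = -5.79168 × 10^16 J ≈ -57.92 PJ

Final answer: -57.92 PJ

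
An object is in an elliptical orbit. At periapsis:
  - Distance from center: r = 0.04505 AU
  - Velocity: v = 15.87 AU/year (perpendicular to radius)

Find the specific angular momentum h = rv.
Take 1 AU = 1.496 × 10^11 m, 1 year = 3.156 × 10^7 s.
r = 0.04505 AU = 6.73948 × 10^9 m
v = 15.87 AU/year = 75226.6 m/s
h = rv = 6.73948 × 10^9 × 75226.6 = 5.06988 × 10^14 m²/s ≈ 5.07 × 10^14 m²/s

Final answer: h = 5.07 × 10^14 m²/s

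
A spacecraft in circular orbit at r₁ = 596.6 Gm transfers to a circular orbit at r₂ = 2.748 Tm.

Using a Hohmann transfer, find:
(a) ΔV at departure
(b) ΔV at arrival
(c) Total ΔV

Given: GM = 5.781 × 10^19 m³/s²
r₁ = 596.6 Gm = 5.966 × 10^11 m
r₂ = 2.748 Tm = 2.748 × 10^12 m
GM = 5.781 × 10^19 m³/s²
Transfer ellipse: a_t = (r₁ + r₂)/2 = 1.6723 × 10^12 m
Circular speed at r₁: v₁ = √(GM/r₁) = 9843.73 m/s
Transfer speed at r₁ (periapsis): v₁ₜ = √(GM(2/r₁ − 1/a_t)) = 12618.6 m/s
(a) ΔV₁ = v₁ₜ − v₁ = 2774.86 m/s ≈ 2.775 km/s
Circular speed at r₂: v₂ = √(GM/r₂) = 4586.62 m/s
Transfer speed at r₂ (apoapsis): v₂ₜ = √(GM(2/r₂ − 1/a_t)) = 2739.54 m/s
(b) ΔV₂ = v₂ − v₂ₜ = 1847.08 m/s ≈ 1.847 km/s
(c) ΔV_total = ΔV₁ + ΔV₂ = 4621.95 m/s ≈ 4.622 km/s

Final answer:
(a) ΔV₁ = 2.775 km/s
(b) ΔV₂ = 1.847 km/s
(c) ΔV_total = 4.622 km/s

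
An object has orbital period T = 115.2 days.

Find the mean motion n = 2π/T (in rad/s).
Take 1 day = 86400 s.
T = 115.2 days = 9.95328 × 10^6 s
n = 2π / (9.95328 × 10^6 s) = 6.31268 × 10^-7 rad/s ≈ 6.313 × 10^-7 rad/s

Final answer: n = 6.313 × 10^-7 rad/s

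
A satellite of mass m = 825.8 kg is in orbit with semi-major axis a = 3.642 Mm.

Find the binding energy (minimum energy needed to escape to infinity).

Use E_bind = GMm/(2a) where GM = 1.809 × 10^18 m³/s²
a = 3.642 Mm = 3.642 × 10^6 m
GM = 1.809 × 10^18 m³/s²
m = 825.8 kg
GMm = 1.809 × 10^18 × 825.8 = 1.49387 × 10^21 m³·kg/s²
2a = 7.284 × 10^6 m
E_bind = GMm/(2a) = 2.0509 × 10^14 J ≈ 205.1 TJ

Final answer: 205.1 TJ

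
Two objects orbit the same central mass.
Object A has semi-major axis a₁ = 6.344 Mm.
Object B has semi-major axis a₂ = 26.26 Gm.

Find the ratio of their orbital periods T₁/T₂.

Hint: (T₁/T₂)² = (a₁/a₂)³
a₁ = 6.344 Mm = 6.344 × 10^6 m
a₂ = 26.26 Gm = 2.626 × 10^10 m
a₁/a₂ = 0.000241584
T₁/T₂ = (a₁/a₂)^(3/2) = (0.000241584)^1.5 = 3.75494 × 10^-6

Final answer: T₁/T₂ = 3.755 × 10^-6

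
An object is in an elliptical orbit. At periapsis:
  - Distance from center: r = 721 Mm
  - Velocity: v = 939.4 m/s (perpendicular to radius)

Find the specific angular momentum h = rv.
r = 721 Mm = 7.21 × 10^8 m
v = 939.4 m/s
h = rv = 7.21 × 10^8 × 939.4 = 6.77307 × 10^11 m²/s ≈ 6.773 × 10^11 m²/s

Final answer: h = 6.773 × 10^11 m²/s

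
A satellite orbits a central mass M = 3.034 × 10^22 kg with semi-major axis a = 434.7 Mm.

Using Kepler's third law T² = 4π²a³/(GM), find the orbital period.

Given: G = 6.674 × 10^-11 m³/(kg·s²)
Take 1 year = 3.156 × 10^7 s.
M = 3.034 × 10^22 kg
GM = G × M = 6.674 × 10^-11 × 3.034 × 10^22 = 2.02489 × 10^12 m³/s²
a = 434.7 Mm = 4.347 × 10^8 m
a³ = 8.21427 × 10^25 m³
T = 2π √(a³/GM) = 2π √((8.21427 × 10^25) / (2.02489 × 10^12)) = 2π × 6.36918 × 10^6 s
T = 4.00187 × 10^7 s ≈ 1.268 years

Final answer: 1.268 years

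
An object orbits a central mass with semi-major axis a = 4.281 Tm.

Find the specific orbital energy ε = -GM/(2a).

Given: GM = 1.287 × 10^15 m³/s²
a = 4.281 Tm = 4.281 × 10^12 m
GM = 1.287 × 10^15 m³/s²
2a = 8.562 × 10^12 m
ε = −GM/(2a) = -150.315 J/kg ≈ -150.3 J/kg

Final answer: -150.3 J/kg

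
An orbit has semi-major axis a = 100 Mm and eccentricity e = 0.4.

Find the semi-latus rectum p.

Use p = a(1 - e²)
a = 100 Mm = 1 × 10^8 m
e = 0.4,  e² = 0.16,  1 − e² = 0.84
p = a(1 − e²) = 1 × 10^8 m × 0.84 = 8.4 × 10^7 m ≈ 84 Mm

Final answer: p = 84 Mm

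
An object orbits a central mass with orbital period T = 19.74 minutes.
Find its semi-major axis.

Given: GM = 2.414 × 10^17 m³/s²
T = 19.74 minutes = 1184.4 s
GM = 2.414 × 10^17 m³/s²
Kepler's third law: a³ = GM T² / (4π²)
T² = 1.4028 × 10^6 s²
a³ = (2.414 × 10^17) × (1.4028 × 10^6) / (4π²) = 8.57777 × 10^21 m³
a = (a³)^(1/3) = 2.04703 × 10^7 m ≈ 20.47 Mm

Final answer: 20.47 Mm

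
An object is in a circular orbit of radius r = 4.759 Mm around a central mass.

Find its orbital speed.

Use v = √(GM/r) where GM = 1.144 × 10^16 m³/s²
r = 4.759 Mm = 4.759 × 10^6 m
GM = 1.144 × 10^16 m³/s²
GM/r = (1.144 × 10^16) / (4.759 × 10^6) = 2.40387 × 10^9 m²/s²
v = √(GM/r) = 49029.2 m/s ≈ 49.03 km/s

Final answer: 49.03 km/s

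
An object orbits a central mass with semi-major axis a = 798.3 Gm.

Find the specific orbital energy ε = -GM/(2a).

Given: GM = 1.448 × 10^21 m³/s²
a = 798.3 Gm = 7.983 × 10^11 m
GM = 1.448 × 10^21 m³/s²
2a = 1.5966 × 10^12 m
ε = −GM/(2a) = -9.06927 × 10^8 J/kg ≈ -906.9 MJ/kg

Final answer: -906.9 MJ/kg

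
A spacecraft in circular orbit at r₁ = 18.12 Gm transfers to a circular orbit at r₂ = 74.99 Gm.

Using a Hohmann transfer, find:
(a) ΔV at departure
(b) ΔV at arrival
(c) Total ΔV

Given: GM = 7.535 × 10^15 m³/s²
r₁ = 18.12 Gm = 1.812 × 10^10 m
r₂ = 74.99 Gm = 7.499 × 10^10 m
GM = 7.535 × 10^15 m³/s²
Transfer ellipse: a_t = (r₁ + r₂)/2 = 4.6555 × 10^10 m
Circular speed at r₁: v₁ = √(GM/r₁) = 644.856 m/s
Transfer speed at r₁ (periapsis): v₁ₜ = √(GM(2/r₁ − 1/a_t)) = 818.429 m/s
(a) ΔV₁ = v₁ₜ − v₁ = 173.573 m/s ≈ 173.6 m/s
Circular speed at r₂: v₂ = √(GM/r₂) = 316.986 m/s
Transfer speed at r₂ (apoapsis): v₂ₜ = √(GM(2/r₂ − 1/a_t)) = 197.759 m/s
(b) ΔV₂ = v₂ − v₂ₜ = 119.227 m/s ≈ 119.2 m/s
(c) ΔV_total = ΔV₁ + ΔV₂ = 292.8 m/s ≈ 292.8 m/s

Final answer:
(a) ΔV₁ = 173.6 m/s
(b) ΔV₂ = 119.2 m/s
(c) ΔV_total = 292.8 m/s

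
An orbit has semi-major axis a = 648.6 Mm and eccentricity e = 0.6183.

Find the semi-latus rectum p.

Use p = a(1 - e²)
a = 648.6 Mm = 6.486 × 10^8 m
e = 0.6183,  e² = 0.382295,  1 − e² = 0.617705
p = a(1 − e²) = 6.486 × 10^8 m × 0.617705 = 4.00644 × 10^8 m ≈ 400.6 Mm

Final answer: p = 400.6 Mm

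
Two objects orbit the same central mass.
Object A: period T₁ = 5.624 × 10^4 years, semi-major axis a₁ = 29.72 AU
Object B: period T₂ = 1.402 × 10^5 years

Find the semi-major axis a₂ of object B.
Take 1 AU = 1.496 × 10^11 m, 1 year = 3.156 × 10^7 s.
T₁ = 5.624 × 10^4 years = 1.77493 × 10^12 s
T₂ = 1.402 × 10^5 years = 4.42471 × 10^12 s
a₁ = 29.72 AU = 4.44611 × 10^12 m
Kepler's third law: (T₂/T₁)² = (a₂/a₁)³  ⇒  a₂ = a₁ (T₂/T₁)^(2/3)
T₂/T₁ = 2.49289
(T₂/T₁)^(2/3) = 1.83852
a₂ = 4.44611 × 10^12 m × 1.83852 = 8.17427 × 10^12 m ≈ 54.64 AU

Final answer: a₂ = 54.64 AU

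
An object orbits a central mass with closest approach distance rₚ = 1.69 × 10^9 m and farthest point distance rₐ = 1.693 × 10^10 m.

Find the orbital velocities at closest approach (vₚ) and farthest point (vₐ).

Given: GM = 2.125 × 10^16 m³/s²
rₚ = 1.69 × 10^9 m
rₐ = 1.693 × 10^10 m
GM = 2.125 × 10^16 m³/s²
a = (rₚ + rₐ)/2 = 9.31 × 10^9 m
Vis-viva: v² = GM (2/r − 1/a)
vₚ² = 2.125 × 10^16 × (1.18343 × 10^-9 − 1.07411 × 10^-10) = 2.28654 × 10^7 m²/s²
vₚ = 4781.78 m/s ≈ 4.782 km/s
vₐ² = 2.125 × 10^16 × (1.18133 × 10^-10 − 1.07411 × 10^-10) = 227845 m²/s²
vₐ = 477.331 m/s ≈ 477.3 m/s

Final answer: vₚ = 4.782 km/s, vₐ = 477.3 m/s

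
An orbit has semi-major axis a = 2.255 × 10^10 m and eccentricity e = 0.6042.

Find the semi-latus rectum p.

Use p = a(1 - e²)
a = 2.255 × 10^10 m
e = 0.6042,  e² = 0.365058,  1 − e² = 0.634942
p = a(1 − e²) = 2.255 × 10^10 m × 0.634942 = 1.4318 × 10^10 m ≈ 1.432 × 10^10 m

Final answer: p = 1.432 × 10^10 m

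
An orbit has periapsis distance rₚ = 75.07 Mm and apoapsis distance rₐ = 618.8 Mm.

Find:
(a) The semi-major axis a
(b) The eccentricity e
rₚ = 75.07 Mm = 7.507 × 10^7 m
rₐ = 618.8 Mm = 6.188 × 10^8 m
(a) a = (rₚ + rₐ)/2 = 3.46935 × 10^8 m ≈ 346.9 Mm
(b) e = (rₐ − rₚ)/(rₐ + rₚ) = (5.4373 × 10^8) / (6.9387 × 10^8) = 0.783619

Final answer:
(a) a = 346.9 Mm
(b) e = 0.7836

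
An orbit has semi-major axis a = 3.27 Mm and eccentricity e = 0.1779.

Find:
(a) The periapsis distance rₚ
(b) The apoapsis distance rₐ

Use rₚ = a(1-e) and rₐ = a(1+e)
a = 3.27 Mm = 3.27 × 10^6 m
e = 0.1779:  1 − e = 0.8221,  1 + e = 1.1779
(a) rₚ = a(1 − e) = 3.27 × 10^6 m × 0.8221 = 2.68827 × 10^6 m ≈ 2.688 Mm
(b) rₐ = a(1 + e) = 3.27 × 10^6 m × 1.1779 = 3.85173 × 10^6 m ≈ 3.852 Mm

Final answer:
(a) rₚ = 2.688 Mm
(b) rₐ = 3.852 Mm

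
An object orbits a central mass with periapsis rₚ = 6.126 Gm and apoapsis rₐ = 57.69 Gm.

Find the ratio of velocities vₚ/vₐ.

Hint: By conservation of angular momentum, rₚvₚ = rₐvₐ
rₚ = 6.126 Gm = 6.126 × 10^9 m
rₐ = 57.69 Gm = 5.769 × 10^10 m
rₚvₚ = rₐvₐ  ⇒  vₚ/vₐ = rₐ/rₚ
vₚ/vₐ = (5.769 × 10^10) / (6.126 × 10^9) = 9.41724

Final answer: vₚ/vₐ = 9.417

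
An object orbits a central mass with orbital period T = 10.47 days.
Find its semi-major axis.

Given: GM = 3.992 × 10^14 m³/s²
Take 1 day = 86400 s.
T = 10.47 days = 904608 s
GM = 3.992 × 10^14 m³/s²
Kepler's third law: a³ = GM T² / (4π²)
T² = 8.18316 × 10^11 s²
a³ = (3.992 × 10^14) × (8.18316 × 10^11) / (4π²) = 8.27469 × 10^24 m³
a = (a³)^(1/3) = 2.02263 × 10^8 m ≈ 202.3 Mm

Final answer: 202.3 Mm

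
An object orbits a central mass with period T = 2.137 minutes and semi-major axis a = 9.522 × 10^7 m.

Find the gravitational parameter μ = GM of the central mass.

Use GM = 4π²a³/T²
T = 2.137 minutes = 128.22 s
a = 9.522 × 10^7 m
a³ = 8.63345 × 10^23 m³
T² = 16440.4 s²
GM = 4π² × (8.63345 × 10^23) / 16440.4 = 2.07316 × 10^21 m³/s²
GM ≈ 2.073 × 10^21 m³/s²

Final answer: GM = 2.073 × 10^21 m³/s²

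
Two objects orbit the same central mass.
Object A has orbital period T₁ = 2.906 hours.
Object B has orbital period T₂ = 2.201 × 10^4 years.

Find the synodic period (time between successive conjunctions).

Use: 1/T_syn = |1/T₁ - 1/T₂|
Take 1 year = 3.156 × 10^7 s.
T₁ = 2.906 hours = 10461.6 s
T₂ = 2.201 × 10^4 years = 6.94636 × 10^11 s
1/T₁ = 9.55877 × 10^-5 s⁻¹
1/T₂ = 1.4396 × 10^-12 s⁻¹
|1/T₁ − 1/T₂| = 9.55877 × 10^-5 s⁻¹
T_syn = 1 / |1/T₁ − 1/T₂| = 10461.6 s ≈ 2.906 hours

Final answer: T_syn = 2.906 hours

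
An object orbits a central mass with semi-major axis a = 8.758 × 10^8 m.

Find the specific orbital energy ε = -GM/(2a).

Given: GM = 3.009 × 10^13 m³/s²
a = 8.758 × 10^8 m
GM = 3.009 × 10^13 m³/s²
2a = 1.7516 × 10^9 m
ε = −GM/(2a) = -17178.6 J/kg ≈ -17.18 kJ/kg

Final answer: -17.18 kJ/kg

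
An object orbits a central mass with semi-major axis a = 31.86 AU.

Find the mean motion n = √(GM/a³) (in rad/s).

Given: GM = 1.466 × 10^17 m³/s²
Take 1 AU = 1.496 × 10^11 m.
a = 31.86 AU = 4.76626 × 10^12 m
GM = 1.466 × 10^17 m³/s²
a³ = 1.08276 × 10^38 m³
GM/a³ = (1.466 × 10^17) / (1.08276 × 10^38) = 1.35395 × 10^-21 s⁻²
n = √(GM/a³) = 3.6796 × 10^-11 rad/s ≈ 3.68 × 10^-11 rad/s

Final answer: n = 3.68 × 10^-11 rad/s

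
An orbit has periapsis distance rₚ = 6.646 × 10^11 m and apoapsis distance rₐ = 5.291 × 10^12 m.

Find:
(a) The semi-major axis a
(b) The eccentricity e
rₚ = 6.646 × 10^11 m
rₐ = 5.291 × 10^12 m
(a) a = (rₚ + rₐ)/2 = 2.9778 × 10^12 m ≈ 2.978 × 10^12 m
(b) e = (rₐ − rₚ)/(rₐ + rₚ) = (4.6264 × 10^12) / (5.9556 × 10^12) = 0.776815

Final answer:
(a) a = 2.978 × 10^12 m
(b) e = 0.7768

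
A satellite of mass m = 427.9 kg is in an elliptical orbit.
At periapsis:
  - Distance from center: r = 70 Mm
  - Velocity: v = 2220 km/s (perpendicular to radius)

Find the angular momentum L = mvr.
r = 70 Mm = 7 × 10^7 m
v = 2220 km/s = 2.22 × 10^6 m/s
vr = 2.22 × 10^6 × 7 × 10^7 = 1.554 × 10^14 m²/s
L = m × vr = 427.9 × 1.554 × 10^14 = 6.64957 × 10^16 kg·m²/s ≈ 6.65 × 10^16 kg·m²/s

Final answer: L = 6.65 × 10^16 kg·m²/s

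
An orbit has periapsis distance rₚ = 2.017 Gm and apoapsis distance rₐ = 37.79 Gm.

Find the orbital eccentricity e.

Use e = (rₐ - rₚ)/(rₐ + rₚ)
rₚ = 2.017 Gm = 2.017 × 10^9 m
rₐ = 37.79 Gm = 3.779 × 10^10 m
rₐ − rₚ = 3.5773 × 10^10 m
rₐ + rₚ = 3.9807 × 10^10 m
e = (rₐ − rₚ)/(rₐ + rₚ) = 0.898661

Final answer: e = 0.8987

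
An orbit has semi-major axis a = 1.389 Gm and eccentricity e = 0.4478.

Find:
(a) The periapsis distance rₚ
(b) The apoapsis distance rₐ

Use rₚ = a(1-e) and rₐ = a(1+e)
a = 1.389 Gm = 1.389 × 10^9 m
e = 0.4478:  1 − e = 0.5522,  1 + e = 1.4478
(a) rₚ = a(1 − e) = 1.389 × 10^9 m × 0.5522 = 7.67006 × 10^8 m ≈ 767 Mm
(b) rₐ = a(1 + e) = 1.389 × 10^9 m × 1.4478 = 2.01099 × 10^9 m ≈ 2.011 Gm

Final answer:
(a) rₚ = 767 Mm
(b) rₐ = 2.011 Gm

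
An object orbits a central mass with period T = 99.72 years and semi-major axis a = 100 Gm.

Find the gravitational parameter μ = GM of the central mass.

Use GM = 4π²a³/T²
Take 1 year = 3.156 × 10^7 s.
T = 99.72 years = 3.14716 × 10^9 s
a = 100 Gm = 1 × 10^11 m
a³ = 1 × 10^33 m³
T² = 9.90464 × 10^18 s²
GM = 4π² × (1 × 10^33) / (9.90464 × 10^18) = 3.98585 × 10^15 m³/s²
GM ≈ 3.986 × 10^15 m³/s²

Final answer: GM = 3.986 × 10^15 m³/s²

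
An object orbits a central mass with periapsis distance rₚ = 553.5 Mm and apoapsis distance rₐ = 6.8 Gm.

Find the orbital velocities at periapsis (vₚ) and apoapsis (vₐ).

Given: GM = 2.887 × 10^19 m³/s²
rₚ = 553.5 Mm = 5.535 × 10^8 m
rₐ = 6.8 Gm = 6.8 × 10^9 m
GM = 2.887 × 10^19 m³/s²
a = (rₚ + rₐ)/2 = 3.67675 × 10^9 m
Vis-viva: v² = GM (2/r − 1/a)
vₚ² = 2.887 × 10^19 × (3.61337 × 10^-9 − 2.71979 × 10^-10) = 9.64659 × 10^10 m²/s²
vₚ = 310590 m/s ≈ 310.6 km/s
vₐ² = 2.887 × 10^19 × (2.94118 × 10^-10 − 2.71979 × 10^-10) = 6.39133 × 10^8 m²/s²
vₐ = 25281.1 m/s ≈ 25.28 km/s

Final answer: vₚ = 310.6 km/s, vₐ = 25.28 km/s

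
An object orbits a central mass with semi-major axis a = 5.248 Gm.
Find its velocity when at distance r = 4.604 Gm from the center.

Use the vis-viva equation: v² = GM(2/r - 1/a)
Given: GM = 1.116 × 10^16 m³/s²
a = 5.248 Gm = 5.248 × 10^9 m
r = 4.604 Gm = 4.604 × 10^9 m
GM = 1.116 × 10^16 m³/s²
2/r − 1/a = 4.34405 × 10^-10 − 1.90549 × 10^-10 = 2.43856 × 10^-10 m⁻¹
v² = GM (2/r − 1/a) = 2.72143 × 10^6 m²/s²
v = 1649.68 m/s ≈ 1.65 km/s

Final answer: 1.65 km/s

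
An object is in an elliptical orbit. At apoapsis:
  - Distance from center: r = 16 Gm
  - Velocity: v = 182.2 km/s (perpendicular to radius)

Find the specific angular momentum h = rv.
r = 16 Gm = 1.6 × 10^10 m
v = 182.2 km/s = 182200 m/s
h = rv = 1.6 × 10^10 × 182200 = 2.9152 × 10^15 m²/s ≈ 2.915 × 10^15 m²/s

Final answer: h = 2.915 × 10^15 m²/s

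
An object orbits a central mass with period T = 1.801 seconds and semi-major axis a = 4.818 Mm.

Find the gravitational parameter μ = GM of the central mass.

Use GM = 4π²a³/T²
T = 1.801 seconds
a = 4.818 Mm = 4.818 × 10^6 m
a³ = 1.11841 × 10^20 m³
T² = 3.2436 s²
GM = 4π² × (1.11841 × 10^20) / 3.2436 = 1.36123 × 10^21 m³/s²
GM ≈ 1.361 × 10^21 m³/s²

Final answer: GM = 1.361 × 10^21 m³/s²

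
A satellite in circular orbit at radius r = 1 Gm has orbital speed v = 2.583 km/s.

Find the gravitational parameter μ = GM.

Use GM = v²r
r = 1 Gm = 1 × 10^9 m
v = 2.583 km/s = 2583 m/s
v² = 6.67189 × 10^6 m²/s²
GM = v²r = 6.67189 × 10^6 × 1 × 10^9 = 6.67189 × 10^15 m³/s²
GM ≈ 6.672 × 10^15 m³/s²

Final answer: GM = 6.672 × 10^15 m³/s²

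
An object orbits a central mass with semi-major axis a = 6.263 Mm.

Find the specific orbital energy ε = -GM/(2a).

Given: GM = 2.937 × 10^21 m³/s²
a = 6.263 Mm = 6.263 × 10^6 m
GM = 2.937 × 10^21 m³/s²
2a = 1.2526 × 10^7 m
ε = −GM/(2a) = -2.34472 × 10^14 J/kg ≈ -2.345 × 10^5 GJ/kg

Final answer: -2.345 × 10^5 GJ/kg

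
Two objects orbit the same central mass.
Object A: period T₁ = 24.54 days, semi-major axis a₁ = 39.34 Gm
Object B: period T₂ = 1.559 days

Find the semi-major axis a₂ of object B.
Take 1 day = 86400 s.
T₁ = 24.54 days = 2.12026 × 10^6 s
T₂ = 1.559 days = 134698 s
a₁ = 39.34 Gm = 3.934 × 10^10 m
Kepler's third law: (T₂/T₁)² = (a₂/a₁)³  ⇒  a₂ = a₁ (T₂/T₁)^(2/3)
T₂/T₁ = 0.0635289
(T₂/T₁)^(2/3) = 0.159214
a₂ = 3.934 × 10^10 m × 0.159214 = 6.26348 × 10^9 m ≈ 6.263 Gm

Final answer: a₂ = 6.263 Gm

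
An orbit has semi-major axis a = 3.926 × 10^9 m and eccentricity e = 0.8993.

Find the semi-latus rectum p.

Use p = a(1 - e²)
a = 3.926 × 10^9 m
e = 0.8993,  e² = 0.80874,  1 − e² = 0.19126
p = a(1 − e²) = 3.926 × 10^9 m × 0.19126 = 7.50885 × 10^8 m ≈ 7.509 × 10^8 m

Final answer: p = 7.509 × 10^8 m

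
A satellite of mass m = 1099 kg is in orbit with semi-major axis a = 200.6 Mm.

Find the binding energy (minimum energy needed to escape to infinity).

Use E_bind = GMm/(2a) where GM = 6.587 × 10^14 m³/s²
a = 200.6 Mm = 2.006 × 10^8 m
GM = 6.587 × 10^14 m³/s²
m = 1099 kg
GMm = 6.587 × 10^14 × 1099 = 7.23911 × 10^17 m³·kg/s²
2a = 4.012 × 10^8 m
E_bind = GMm/(2a) = 1.80437 × 10^9 J ≈ 1.804 GJ

Final answer: 1.804 GJ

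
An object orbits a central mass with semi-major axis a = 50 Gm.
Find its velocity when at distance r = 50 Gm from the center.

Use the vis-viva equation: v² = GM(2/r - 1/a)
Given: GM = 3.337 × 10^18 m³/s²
a = 50 Gm = 5 × 10^10 m
r = 50 Gm = 5 × 10^10 m
GM = 3.337 × 10^18 m³/s²
2/r − 1/a = 4 × 10^-11 − 2 × 10^-11 = 2 × 10^-11 m⁻¹
v² = GM (2/r − 1/a) = 6.674 × 10^7 m²/s²
v = 8169.46 m/s ≈ 8.169 km/s

Final answer: 8.169 km/s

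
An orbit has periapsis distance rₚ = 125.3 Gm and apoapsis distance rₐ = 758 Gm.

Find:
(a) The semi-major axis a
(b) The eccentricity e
rₚ = 125.3 Gm = 1.253 × 10^11 m
rₐ = 758 Gm = 7.58 × 10^11 m
(a) a = (rₚ + rₐ)/2 = 4.4165 × 10^11 m ≈ 441.6 Gm
(b) e = (rₐ − rₚ)/(rₐ + rₚ) = (6.327 × 10^11) / (8.833 × 10^11) = 0.716291

Final answer:
(a) a = 441.6 Gm
(b) e = 0.7163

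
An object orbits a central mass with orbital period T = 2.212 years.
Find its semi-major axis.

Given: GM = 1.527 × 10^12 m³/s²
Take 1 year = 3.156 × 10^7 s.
T = 2.212 years = 6.98107 × 10^7 s
GM = 1.527 × 10^12 m³/s²
Kepler's third law: a³ = GM T² / (4π²)
T² = 4.87354 × 10^15 s²
a³ = (1.527 × 10^12) × (4.87354 × 10^15) / (4π²) = 1.88505 × 10^26 m³
a = (a³)^(1/3) = 5.73378 × 10^8 m ≈ 573.4 Mm

Final answer: 573.4 Mm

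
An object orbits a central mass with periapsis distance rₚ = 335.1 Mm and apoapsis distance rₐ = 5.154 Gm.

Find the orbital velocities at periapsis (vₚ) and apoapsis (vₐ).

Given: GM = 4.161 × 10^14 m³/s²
rₚ = 335.1 Mm = 3.351 × 10^8 m
rₐ = 5.154 Gm = 5.154 × 10^9 m
GM = 4.161 × 10^14 m³/s²
a = (rₚ + rₐ)/2 = 2.74455 × 10^9 m
Vis-viva: v² = GM (2/r − 1/a)
vₚ² = 4.161 × 10^14 × (5.96837 × 10^-9 − 3.64358 × 10^-10) = 2.33183 × 10^6 m²/s²
vₚ = 1527.03 m/s ≈ 1.527 km/s
vₐ² = 4.161 × 10^14 × (3.88048 × 10^-10 − 3.64358 × 10^-10) = 9857.27 m²/s²
vₐ = 99.2838 m/s ≈ 99.28 m/s

Final answer: vₚ = 1.527 km/s, vₐ = 99.28 m/s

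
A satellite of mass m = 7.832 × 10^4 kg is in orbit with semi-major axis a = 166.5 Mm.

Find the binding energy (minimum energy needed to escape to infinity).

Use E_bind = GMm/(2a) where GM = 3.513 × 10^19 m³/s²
a = 166.5 Mm = 1.665 × 10^8 m
GM = 3.513 × 10^19 m³/s²
m = 7.832 × 10^4 kg
GMm = 3.513 × 10^19 × 78320 = 2.75138 × 10^24 m³·kg/s²
2a = 3.33 × 10^8 m
E_bind = GMm/(2a) = 8.26241 × 10^15 J ≈ 8.262 PJ

Final answer: 8.262 PJ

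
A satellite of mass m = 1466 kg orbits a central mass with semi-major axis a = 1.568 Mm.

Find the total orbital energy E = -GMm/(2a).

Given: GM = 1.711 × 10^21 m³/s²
a = 1.568 Mm = 1.568 × 10^6 m
GM = 1.711 × 10^21 m³/s²
2a = 3.136 × 10^6 m
GMm = 1.711 × 10^21 × 1466 = 2.50833 × 10^24 m³·kg/s²
E = −GMm/(2a) = -7.99849 × 10^17 J ≈ -799.8 PJ

Final answer: -799.8 PJ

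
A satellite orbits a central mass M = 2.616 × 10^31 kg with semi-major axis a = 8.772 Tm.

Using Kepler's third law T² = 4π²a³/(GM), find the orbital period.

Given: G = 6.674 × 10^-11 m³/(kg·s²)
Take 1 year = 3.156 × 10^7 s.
M = 2.616 × 10^31 kg
GM = G × M = 6.674 × 10^-11 × 2.616 × 10^31 = 1.74592 × 10^21 m³/s²
a = 8.772 Tm = 8.772 × 10^12 m
a³ = 6.74988 × 10^38 m³
T = 2π √(a³/GM) = 2π √((6.74988 × 10^38) / (1.74592 × 10^21)) = 2π × 6.21779 × 10^8 s
T = 3.90675 × 10^9 s ≈ 123.8 years

Final answer: 123.8 years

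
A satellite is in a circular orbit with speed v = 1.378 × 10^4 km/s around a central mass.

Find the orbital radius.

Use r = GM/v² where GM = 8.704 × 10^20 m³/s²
v = 1.378 × 10^4 km/s = 1.378 × 10^7 m/s
GM = 8.704 × 10^20 m³/s²
v² = 1.89888 × 10^14 m²/s²
r = GM/v² = (8.704 × 10^20) / (1.89888 × 10^14) = 4.58374 × 10^6 m ≈ 4.584 Mm

Final answer: 4.584 Mm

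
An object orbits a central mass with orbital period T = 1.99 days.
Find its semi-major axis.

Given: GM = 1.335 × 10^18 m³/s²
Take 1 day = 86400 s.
T = 1.99 days = 171936 s
GM = 1.335 × 10^18 m³/s²
Kepler's third law: a³ = GM T² / (4π²)
T² = 2.9562 × 10^10 s²
a³ = (1.335 × 10^18) × (2.9562 × 10^10) / (4π²) = 9.99667 × 10^26 m³
a = (a³)^(1/3) = 9.99889 × 10^8 m ≈ 999.9 Mm

Final answer: 999.9 Mm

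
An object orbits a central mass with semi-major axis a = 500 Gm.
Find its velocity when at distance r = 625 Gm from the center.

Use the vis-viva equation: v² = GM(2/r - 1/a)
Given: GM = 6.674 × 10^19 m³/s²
a = 500 Gm = 5 × 10^11 m
r = 625 Gm = 6.25 × 10^11 m
GM = 6.674 × 10^19 m³/s²
2/r − 1/a = 3.2 × 10^-12 − 2 × 10^-12 = 1.2 × 10^-12 m⁻¹
v² = GM (2/r − 1/a) = 8.0088 × 10^7 m²/s²
v = 8949.19 m/s ≈ 8.949 km/s

Final answer: 8.949 km/s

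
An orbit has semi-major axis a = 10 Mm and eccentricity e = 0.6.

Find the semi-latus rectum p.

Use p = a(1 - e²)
a = 10 Mm = 1 × 10^7 m
e = 0.6,  e² = 0.36,  1 − e² = 0.64
p = a(1 − e²) = 1 × 10^7 m × 0.64 = 6.4 × 10^6 m ≈ 6.4 Mm

Final answer: p = 6.4 Mm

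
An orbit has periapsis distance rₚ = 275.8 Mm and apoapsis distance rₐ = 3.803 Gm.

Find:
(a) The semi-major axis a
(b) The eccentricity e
rₚ = 275.8 Mm = 2.758 × 10^8 m
rₐ = 3.803 Gm = 3.803 × 10^9 m
(a) a = (rₚ + rₐ)/2 = 2.0394 × 10^9 m ≈ 2.039 Gm
(b) e = (rₐ − rₚ)/(rₐ + rₚ) = (3.5272 × 10^9) / (4.0788 × 10^9) = 0.864764

Final answer:
(a) a = 2.039 Gm
(b) e = 0.8648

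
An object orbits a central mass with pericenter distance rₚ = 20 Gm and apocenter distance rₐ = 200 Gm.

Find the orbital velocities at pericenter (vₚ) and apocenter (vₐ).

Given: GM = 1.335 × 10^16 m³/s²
rₚ = 20 Gm = 2 × 10^10 m
rₐ = 200 Gm = 2 × 10^11 m
GM = 1.335 × 10^16 m³/s²
a = (rₚ + rₐ)/2 = 1.1 × 10^11 m
Vis-viva: v² = GM (2/r − 1/a)
vₚ² = 1.335 × 10^16 × (1 × 10^-10 − 9.09091 × 10^-12) = 1.21364 × 10^6 m²/s²
vₚ = 1101.65 m/s ≈ 1.102 km/s
vₐ² = 1.335 × 10^16 × (1 × 10^-11 − 9.09091 × 10^-12) = 12136.4 m²/s²
vₐ = 110.165 m/s ≈ 110.2 m/s

Final answer: vₚ = 1.102 km/s, vₐ = 110.2 m/s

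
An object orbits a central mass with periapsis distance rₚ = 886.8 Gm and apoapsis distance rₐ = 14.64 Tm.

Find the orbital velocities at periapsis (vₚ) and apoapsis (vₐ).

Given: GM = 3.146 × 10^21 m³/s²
rₚ = 886.8 Gm = 8.868 × 10^11 m
rₐ = 14.64 Tm = 1.464 × 10^13 m
GM = 3.146 × 10^21 m³/s²
a = (rₚ + rₐ)/2 = 7.7634 × 10^12 m
Vis-viva: v² = GM (2/r − 1/a)
vₚ² = 3.146 × 10^21 × (2.2553 × 10^-12 − 1.2881 × 10^-13) = 6.68994 × 10^9 m²/s²
vₚ = 81792 m/s ≈ 81.79 km/s
vₐ² = 3.146 × 10^21 × (1.36612 × 10^-13 − 1.2881 × 10^-13) = 2.45466 × 10^7 m²/s²
vₐ = 4954.45 m/s ≈ 4.954 km/s

Final answer: vₚ = 81.79 km/s, vₐ = 4.954 km/s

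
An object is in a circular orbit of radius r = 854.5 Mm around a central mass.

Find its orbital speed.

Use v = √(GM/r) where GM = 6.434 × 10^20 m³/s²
r = 854.5 Mm = 8.545 × 10^8 m
GM = 6.434 × 10^20 m³/s²
GM/r = (6.434 × 10^20) / (8.545 × 10^8) = 7.52955 × 10^11 m²/s²
v = √(GM/r) = 867730 m/s ≈ 867.7 km/s

Final answer: 867.7 km/s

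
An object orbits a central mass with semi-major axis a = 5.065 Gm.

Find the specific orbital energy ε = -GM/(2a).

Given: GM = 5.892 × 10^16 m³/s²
a = 5.065 Gm = 5.065 × 10^9 m
GM = 5.892 × 10^16 m³/s²
2a = 1.013 × 10^10 m
ε = −GM/(2a) = -5.81639 × 10^6 J/kg ≈ -5.816 MJ/kg

Final answer: -5.816 MJ/kg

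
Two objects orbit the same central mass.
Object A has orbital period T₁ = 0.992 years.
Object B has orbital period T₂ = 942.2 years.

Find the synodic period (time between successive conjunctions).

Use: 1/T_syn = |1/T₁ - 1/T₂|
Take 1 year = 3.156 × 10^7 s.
T₁ = 0.992 years = 3.13075 × 10^7 s
T₂ = 942.2 years = 2.97358 × 10^10 s
1/T₁ = 3.19412 × 10^-8 s⁻¹
1/T₂ = 3.36295 × 10^-11 s⁻¹
|1/T₁ − 1/T₂| = 3.19076 × 10^-8 s⁻¹
T_syn = 1 / |1/T₁ − 1/T₂| = 3.13405 × 10^7 s ≈ 0.993 years

Final answer: T_syn = 0.993 years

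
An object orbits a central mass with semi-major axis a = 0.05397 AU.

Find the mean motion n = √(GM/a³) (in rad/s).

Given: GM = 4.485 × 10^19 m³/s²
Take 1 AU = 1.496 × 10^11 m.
a = 0.05397 AU = 8.07391 × 10^9 m
GM = 4.485 × 10^19 m³/s²
a³ = 5.26323 × 10^29 m³
GM/a³ = (4.485 × 10^19) / (5.26323 × 10^29) = 8.52139 × 10^-11 s⁻²
n = √(GM/a³) = 9.23114 × 10^-6 rad/s ≈ 9.231 × 10^-6 rad/s

Final answer: n = 9.231 × 10^-6 rad/s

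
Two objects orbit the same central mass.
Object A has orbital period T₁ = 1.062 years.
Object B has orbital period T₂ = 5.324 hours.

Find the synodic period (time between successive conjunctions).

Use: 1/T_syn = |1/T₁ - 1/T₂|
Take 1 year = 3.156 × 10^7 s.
T₁ = 1.062 years = 3.35167 × 10^7 s
T₂ = 5.324 hours = 19166.4 s
1/T₁ = 2.98359 × 10^-8 s⁻¹
1/T₂ = 5.21746 × 10^-5 s⁻¹
|1/T₁ − 1/T₂| = 5.21448 × 10^-5 s⁻¹
T_syn = 1 / |1/T₁ − 1/T₂| = 19177.4 s ≈ 5.327 hours

Final answer: T_syn = 5.327 hours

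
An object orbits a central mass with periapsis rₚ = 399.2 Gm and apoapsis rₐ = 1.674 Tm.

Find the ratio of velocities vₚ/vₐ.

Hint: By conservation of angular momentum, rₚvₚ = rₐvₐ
rₚ = 399.2 Gm = 3.992 × 10^11 m
rₐ = 1.674 Tm = 1.674 × 10^12 m
rₚvₚ = rₐvₐ  ⇒  vₚ/vₐ = rₐ/rₚ
vₚ/vₐ = (1.674 × 10^12) / (3.992 × 10^11) = 4.19339

Final answer: vₚ/vₐ = 4.193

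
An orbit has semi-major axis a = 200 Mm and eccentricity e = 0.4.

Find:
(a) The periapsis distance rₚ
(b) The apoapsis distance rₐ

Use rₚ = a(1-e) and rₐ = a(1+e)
a = 200 Mm = 2 × 10^8 m
e = 0.4:  1 − e = 0.6,  1 + e = 1.4
(a) rₚ = a(1 − e) = 2 × 10^8 m × 0.6 = 1.2 × 10^8 m ≈ 120 Mm
(b) rₐ = a(1 + e) = 2 × 10^8 m × 1.4 = 2.8 × 10^8 m ≈ 280 Mm

Final answer:
(a) rₚ = 120 Mm
(b) rₐ = 280 Mm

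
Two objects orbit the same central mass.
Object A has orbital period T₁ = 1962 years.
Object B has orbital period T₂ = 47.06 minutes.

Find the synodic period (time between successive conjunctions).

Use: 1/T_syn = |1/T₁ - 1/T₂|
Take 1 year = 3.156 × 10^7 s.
T₁ = 1962 years = 6.19207 × 10^10 s
T₂ = 47.06 minutes = 2823.6 s
1/T₁ = 1.61497 × 10^-11 s⁻¹
1/T₂ = 0.000354158 s⁻¹
|1/T₁ − 1/T₂| = 0.000354158 s⁻¹
T_syn = 1 / |1/T₁ − 1/T₂| = 2823.6 s ≈ 47.06 minutes

Final answer: T_syn = 47.06 minutes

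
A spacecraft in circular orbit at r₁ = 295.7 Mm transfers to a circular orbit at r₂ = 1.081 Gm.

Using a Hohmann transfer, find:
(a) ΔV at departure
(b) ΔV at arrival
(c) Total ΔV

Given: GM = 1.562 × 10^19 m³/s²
r₁ = 295.7 Mm = 2.957 × 10^8 m
r₂ = 1.081 Gm = 1.081 × 10^9 m
GM = 1.562 × 10^19 m³/s²
Transfer ellipse: a_t = (r₁ + r₂)/2 = 6.8835 × 10^8 m
Circular speed at r₁: v₁ = √(GM/r₁) = 229834 m/s
Transfer speed at r₁ (periapsis): v₁ₜ = √(GM(2/r₁ − 1/a_t)) = 288020 m/s
(a) ΔV₁ = v₁ₜ − v₁ = 58186 m/s ≈ 58.19 km/s
Circular speed at r₂: v₂ = √(GM/r₂) = 120206 m/s
Transfer speed at r₂ (apoapsis): v₂ₜ = √(GM(2/r₂ − 1/a_t)) = 78785.9 m/s
(b) ΔV₂ = v₂ − v₂ₜ = 41420.5 m/s ≈ 41.42 km/s
(c) ΔV_total = ΔV₁ + ΔV₂ = 99606.4 m/s ≈ 99.61 km/s

Final answer:
(a) ΔV₁ = 58.19 km/s
(b) ΔV₂ = 41.42 km/s
(c) ΔV_total = 99.61 km/s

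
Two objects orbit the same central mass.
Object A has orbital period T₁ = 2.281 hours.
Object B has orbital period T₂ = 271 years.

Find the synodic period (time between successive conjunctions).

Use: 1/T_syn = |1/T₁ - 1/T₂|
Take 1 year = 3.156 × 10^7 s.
T₁ = 2.281 hours = 8211.6 s
T₂ = 271 years = 8.55276 × 10^9 s
1/T₁ = 0.000121779 s⁻¹
1/T₂ = 1.16921 × 10^-10 s⁻¹
|1/T₁ − 1/T₂| = 0.000121779 s⁻¹
T_syn = 1 / |1/T₁ − 1/T₂| = 8211.61 s ≈ 2.281 hours

Final answer: T_syn = 2.281 hours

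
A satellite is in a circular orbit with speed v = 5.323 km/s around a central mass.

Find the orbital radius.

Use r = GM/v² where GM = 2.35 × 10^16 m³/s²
v = 5.323 km/s = 5323 m/s
GM = 2.35 × 10^16 m³/s²
v² = 2.83343 × 10^7 m²/s²
r = GM/v² = (2.35 × 10^16) / (2.83343 × 10^7) = 8.29383 × 10^8 m ≈ 8.294 × 10^8 m

Final answer: 8.294 × 10^8 m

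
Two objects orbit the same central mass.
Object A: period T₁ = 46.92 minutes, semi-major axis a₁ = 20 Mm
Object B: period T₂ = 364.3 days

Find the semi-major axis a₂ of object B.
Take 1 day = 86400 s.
T₁ = 46.92 minutes = 2815.2 s
T₂ = 364.3 days = 3.14755 × 10^7 s
a₁ = 20 Mm = 2 × 10^7 m
Kepler's third law: (T₂/T₁)² = (a₂/a₁)³  ⇒  a₂ = a₁ (T₂/T₁)^(2/3)
T₂/T₁ = 11180.6
(T₂/T₁)^(2/3) = 500.007
a₂ = 2 × 10^7 m × 500.007 = 1.00001 × 10^10 m ≈ 10 Gm

Final answer: a₂ = 10 Gm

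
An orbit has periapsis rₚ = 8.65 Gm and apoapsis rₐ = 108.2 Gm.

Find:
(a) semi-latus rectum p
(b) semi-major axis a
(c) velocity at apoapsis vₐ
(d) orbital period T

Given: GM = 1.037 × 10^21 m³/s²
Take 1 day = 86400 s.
rₚ = 8.65 Gm = 8.65 × 10^9 m
rₐ = 108.2 Gm = 1.082 × 10^11 m
GM = 1.037 × 10^21 m³/s²
a = (rₚ + rₐ)/2 = 5.8425 × 10^10 m
e = (rₐ − rₚ)/(rₐ + rₚ) = (9.955 × 10^10) / (1.1685 × 10^11) = 0.851947
(a) 1 − e² = 0.274186;  p = a(1 − e²) = 5.8425 × 10^10 × 0.274186 = 1.60193 × 10^10 m ≈ 16.02 Gm
(b) a = 5.8425 × 10^10 m ≈ 58.42 Gm
(c) vₐ² = GM (2/rₐ − 1/a) = 1.037 × 10^21 × (1.84843 × 10^-11 − 1.7116 × 10^-11) = 1.41896 × 10^9 m²/s²;  vₐ = 37669 m/s ≈ 37.67 km/s
(d) a³ = 1.99433 × 10^32 m³;  T = 2π √(a³/GM) = 2π × 438539 s = 2.75542 × 10^6 s ≈ 31.89 days

Final answer:
(a) semi-latus rectum p = 16.02 Gm
(b) semi-major axis a = 58.42 Gm
(c) velocity at apoapsis vₐ = 37.67 km/s
(d) orbital period T = 31.89 days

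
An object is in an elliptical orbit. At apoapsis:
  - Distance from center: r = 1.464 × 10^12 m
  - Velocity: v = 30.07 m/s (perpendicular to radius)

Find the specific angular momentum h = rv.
r = 1.464 × 10^12 m
v = 30.07 m/s
h = rv = 1.464 × 10^12 × 30.07 = 4.40225 × 10^13 m²/s ≈ 4.402 × 10^13 m²/s

Final answer: h = 4.402 × 10^13 m²/s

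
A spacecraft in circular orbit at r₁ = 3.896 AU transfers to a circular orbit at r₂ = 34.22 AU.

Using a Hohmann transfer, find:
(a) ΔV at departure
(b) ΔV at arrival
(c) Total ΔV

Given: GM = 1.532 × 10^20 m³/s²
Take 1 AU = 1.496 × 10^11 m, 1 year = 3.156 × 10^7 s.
r₁ = 3.896 AU = 5.82842 × 10^11 m
r₂ = 34.22 AU = 5.11931 × 10^12 m
GM = 1.532 × 10^20 m³/s²
Transfer ellipse: a_t = (r₁ + r₂)/2 = 2.85108 × 10^12 m
Circular speed at r₁: v₁ = √(GM/r₁) = 16212.7 m/s
Transfer speed at r₁ (periapsis): v₁ₜ = √(GM(2/r₁ − 1/a_t)) = 21724.8 m/s
(a) ΔV₁ = v₁ₜ − v₁ = 5512.13 m/s ≈ 1.163 AU/year
Circular speed at r₂: v₂ = √(GM/r₂) = 5470.46 m/s
Transfer speed at r₂ (apoapsis): v₂ₜ = √(GM(2/r₂ − 1/a_t)) = 2473.4 m/s
(b) ΔV₂ = v₂ − v₂ₜ = 2997.06 m/s ≈ 0.6323 AU/year
(c) ΔV_total = ΔV₁ + ΔV₂ = 8509.19 m/s ≈ 1.795 AU/year

Final answer:
(a) ΔV₁ = 1.163 AU/year
(b) ΔV₂ = 0.6323 AU/year
(c) ΔV_total = 1.795 AU/year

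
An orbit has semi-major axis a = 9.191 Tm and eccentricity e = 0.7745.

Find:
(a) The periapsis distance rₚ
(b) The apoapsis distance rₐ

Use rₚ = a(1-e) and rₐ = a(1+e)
a = 9.191 Tm = 9.191 × 10^12 m
e = 0.7745:  1 − e = 0.2255,  1 + e = 1.7745
(a) rₚ = a(1 − e) = 9.191 × 10^12 m × 0.2255 = 2.07257 × 10^12 m ≈ 2.073 Tm
(b) rₐ = a(1 + e) = 9.191 × 10^12 m × 1.7745 = 1.63094 × 10^13 m ≈ 16.31 Tm

Final answer:
(a) rₚ = 2.073 Tm
(b) rₐ = 16.31 Tm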